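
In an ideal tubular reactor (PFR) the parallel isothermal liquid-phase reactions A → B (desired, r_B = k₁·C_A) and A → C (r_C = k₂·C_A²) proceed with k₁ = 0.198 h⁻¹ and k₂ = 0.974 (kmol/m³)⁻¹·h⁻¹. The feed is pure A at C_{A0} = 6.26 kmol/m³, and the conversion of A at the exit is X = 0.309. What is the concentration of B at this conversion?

C_A = C_{A0}(1−X) = 4.326 kmol/m³.
Along a PFR/batch, dC_B/dC_A = −r_B/(r_B+r_C) = −k₁/(k₁+k₂·C_A).
Integrating from C_{A0} to C_A: C_B = (0.198/0.974)·ln[(0.198+0.974·6.26)/(0.198+0.974·4.33)] = 0.2033·ln(6.295/4.411) = 0.07230 kmol/m³.

0.0723 kmol/m³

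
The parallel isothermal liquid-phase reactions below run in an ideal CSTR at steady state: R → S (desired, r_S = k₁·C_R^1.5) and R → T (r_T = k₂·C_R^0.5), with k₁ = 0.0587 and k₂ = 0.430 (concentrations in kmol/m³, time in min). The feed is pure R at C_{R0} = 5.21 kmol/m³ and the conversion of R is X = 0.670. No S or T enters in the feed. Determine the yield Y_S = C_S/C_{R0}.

0.127

Exit C_R = C_{R0}(1−X) = 5.21×0.330 = 1.719 kmol/m³.
A CSTR operates uniformly at the exit composition, giving r_S = 0.1323 and r_T = 0.5638 (each k·C_R^n at C_R = 1.719).
Fraction of consumed R going to S: r_S/(r_S+r_T) = 0.1901.
C_S = 0.1901·C_{R0}·X = 0.1901×5.21×0.670 = 0.664 kmol/m³; Y_S = C_S/C_{R0} = 0.127.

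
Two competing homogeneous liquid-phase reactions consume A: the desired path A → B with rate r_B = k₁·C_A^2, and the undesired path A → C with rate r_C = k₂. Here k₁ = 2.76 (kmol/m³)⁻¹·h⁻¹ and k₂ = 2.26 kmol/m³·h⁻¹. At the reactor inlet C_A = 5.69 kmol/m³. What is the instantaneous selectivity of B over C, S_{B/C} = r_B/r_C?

39.5

S_{B/C} = r_B/r_C = (k₁·C_A^2)/(k₂) = (k₁/k₂)·C_A^2.
= (2.76×5.690^2) / (2.26) = 89.36/2.260 = 39.5.
Since the desired path is higher order in A, keeping C_A high (PFR or concentrated feed) favours B.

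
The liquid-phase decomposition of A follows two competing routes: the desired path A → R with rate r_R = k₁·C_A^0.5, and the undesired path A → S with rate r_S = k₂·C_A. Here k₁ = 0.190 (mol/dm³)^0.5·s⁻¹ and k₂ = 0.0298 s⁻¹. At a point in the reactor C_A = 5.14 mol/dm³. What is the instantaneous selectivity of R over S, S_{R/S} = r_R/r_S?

2.81

S_{R/S} = r_R/r_S = (k₁·C_A^0.5)/(k₂·C_A) = (k₁/k₂)·C_A^-0.5.
= (0.190×5.140^0.5) / (0.0298×5.140) = 0.4308/0.1532 = 2.81.
The undesired path is higher order in A, so low C_A (CSTR or dilute feed) favours R.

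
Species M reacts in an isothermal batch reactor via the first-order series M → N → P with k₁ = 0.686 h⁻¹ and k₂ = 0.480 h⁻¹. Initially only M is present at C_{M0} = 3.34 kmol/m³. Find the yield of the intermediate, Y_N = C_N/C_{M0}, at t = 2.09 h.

0.427

Solving the coupled first-order balances gives C_N(t) = [k₁/(k₂−k₁)]·C_{M0}·(e^(−k₁t) − e^(−k₂t)).
e^(−k₁t) = e^(−0.686×2.09) = e^(−1.434) = 0.2384; e^(−k₂t) = e^(−1.003) = 0.3667.
C_N = 0.686×3.34/(0.480−0.686) × (0.2384−0.3667) = (-11.12)×(-0.1283) = 1.427 kmol/m³.
Y_N = C_N/C_{M0} = 1.427/3.34 = 0.427.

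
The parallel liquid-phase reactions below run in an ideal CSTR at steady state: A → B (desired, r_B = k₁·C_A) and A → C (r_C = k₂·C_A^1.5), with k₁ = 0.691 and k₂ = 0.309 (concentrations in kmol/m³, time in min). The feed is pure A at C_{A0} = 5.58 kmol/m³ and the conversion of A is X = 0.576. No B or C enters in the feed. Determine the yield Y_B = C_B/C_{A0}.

Exit C_A = C_{A0}(1−X) = 5.58×0.424 = 2.366 kmol/m³.
Rates in a CSTR are evaluated at the outlet concentration: r_B = 0.691×2.366 = 1.635, r_C = 0.309×2.366^1.5 = 1.124.
Fraction of consumed A going to B: r_B/(r_B+r_C) = 0.5925.
C_B = 0.5925·C_{A0}·X = 0.5925×5.58×0.576 = 1.90 kmol/m³; Y_B = C_B/C_{A0} = 0.341.

0.341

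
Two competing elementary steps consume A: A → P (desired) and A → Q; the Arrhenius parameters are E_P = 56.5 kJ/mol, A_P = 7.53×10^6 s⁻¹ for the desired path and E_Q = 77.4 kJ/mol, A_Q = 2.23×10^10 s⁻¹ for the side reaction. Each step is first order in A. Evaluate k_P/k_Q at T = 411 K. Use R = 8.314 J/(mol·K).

k_P/k_Q = (A_P/A_Q)·exp[−(E_P−E_Q)/(RT)] = (A_P/A_Q)·exp[(E_Q−E_P)/(RT)].
(E_Q−E_P)/(RT) = (77.4−56.5)×10³/(8.314×411) = 20900/3417 = 6.116.
k_P/k_Q = (7.53×10^6/2.23×10^10)·exp(6.116) = 3.377×10^-4 × 453.2 = 0.153.

0.153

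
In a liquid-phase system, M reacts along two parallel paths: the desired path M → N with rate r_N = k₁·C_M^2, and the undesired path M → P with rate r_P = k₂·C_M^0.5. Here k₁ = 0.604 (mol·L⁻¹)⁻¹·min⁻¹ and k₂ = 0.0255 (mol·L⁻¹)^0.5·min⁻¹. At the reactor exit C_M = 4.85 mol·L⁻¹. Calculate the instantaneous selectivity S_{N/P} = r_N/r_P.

253

S_{N/P} = r_N/r_P = (k₁·C_M^2)/(k₂·C_M^0.5) = (k₁/k₂)·C_M^1.5.
= (0.604×4.850^2) / (0.0255×4.850^0.5) = 14.21/0.05616 = 253.
Since the desired path is higher order in M, keeping C_M high (PFR or concentrated feed) favours N.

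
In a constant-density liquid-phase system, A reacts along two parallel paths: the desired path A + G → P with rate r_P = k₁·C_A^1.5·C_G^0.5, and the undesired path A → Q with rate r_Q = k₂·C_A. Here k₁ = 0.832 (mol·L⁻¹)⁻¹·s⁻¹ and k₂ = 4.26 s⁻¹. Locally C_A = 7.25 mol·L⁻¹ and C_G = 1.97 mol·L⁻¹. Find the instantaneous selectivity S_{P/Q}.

0.738

S_{P/Q} = r_P/r_Q = (k₁·C_A^1.5·C_G^0.5)/(k₂·C_A) = (k₁/k₂)·C_A^0.5·C_G^0.5.
= (0.832×7.250^1.5×1.970^0.5) / (4.26×7.250) = 22.80/30.88 = 0.738.
Since the desired path is higher order in A, keeping C_A high (PFR or concentrated feed) favours P.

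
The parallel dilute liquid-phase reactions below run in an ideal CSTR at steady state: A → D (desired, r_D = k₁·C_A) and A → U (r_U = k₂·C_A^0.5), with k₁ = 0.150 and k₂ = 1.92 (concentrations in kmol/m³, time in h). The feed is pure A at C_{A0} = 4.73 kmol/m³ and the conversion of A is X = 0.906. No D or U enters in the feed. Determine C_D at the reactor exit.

0.212 kmol/m³

Exit C_A = C_{A0}(1−X) = 4.73×0.0940 = 0.4446 kmol/m³.
In a CSTR the entire volume is at exit conditions, so r_D = 0.150×0.4446 = 0.06669 and r_U = 1.92×0.4446^0.5 = 1.280.
Fraction of consumed A going to D: r_D/(r_D+r_U) = 0.04951.
C_D = 0.04951·C_{A0}·X = 0.04951×4.73×0.906 = 0.212 kmol/m³.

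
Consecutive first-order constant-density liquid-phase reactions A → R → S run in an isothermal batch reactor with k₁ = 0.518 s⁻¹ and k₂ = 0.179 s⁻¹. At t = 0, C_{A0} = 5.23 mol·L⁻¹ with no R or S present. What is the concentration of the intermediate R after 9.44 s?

1.41 mol·L⁻¹

The intermediate concentration in a first-order A→B→C sequence is C_R = k₁C_{A0}(e^(−k₁t) − e^(−k₂t))/(k₂−k₁).
e^(−k₁t) = e^(−0.518×9.44) = e^(−4.890) = 0.007522; e^(−k₂t) = e^(−1.690) = 0.1846.
C_R = 0.518×5.23/(0.179−0.518) × (0.007522−0.1846) = (-7.992)×(-0.1770) = 1.415 mol·L⁻¹.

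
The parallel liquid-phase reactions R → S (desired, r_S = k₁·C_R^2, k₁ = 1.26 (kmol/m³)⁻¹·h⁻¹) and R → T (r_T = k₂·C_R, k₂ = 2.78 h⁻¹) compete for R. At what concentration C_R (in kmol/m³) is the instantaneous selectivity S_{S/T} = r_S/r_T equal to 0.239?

0.527 kmol/m³

S_{S/T} = (k₁/k₂)·C_R ⇒ C_R = S·k₂/k₁.
= 0.239×2.78/1.26 = 0.527 kmol/m³.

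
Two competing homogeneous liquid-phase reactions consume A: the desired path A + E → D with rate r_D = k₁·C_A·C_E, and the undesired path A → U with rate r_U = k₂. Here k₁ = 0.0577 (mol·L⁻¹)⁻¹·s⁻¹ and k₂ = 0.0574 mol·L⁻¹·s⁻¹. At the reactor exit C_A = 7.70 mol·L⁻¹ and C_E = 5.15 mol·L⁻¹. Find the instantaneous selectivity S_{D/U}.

39.9

S_{D/U} = r_D/r_U = (k₁·C_A·C_E)/(k₂) = (k₁/k₂)·C_A·C_E.
= (0.0577×7.700×5.150) / (0.0574) = 2.288/0.05740 = 39.9.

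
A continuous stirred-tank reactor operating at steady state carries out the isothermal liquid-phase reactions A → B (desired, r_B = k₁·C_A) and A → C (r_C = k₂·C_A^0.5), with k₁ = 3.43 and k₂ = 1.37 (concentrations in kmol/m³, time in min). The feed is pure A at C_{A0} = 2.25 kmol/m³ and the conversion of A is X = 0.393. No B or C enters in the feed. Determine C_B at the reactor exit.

0.659 kmol/m³

Exit C_A = C_{A0}(1−X) = 2.25×0.607 = 1.366 kmol/m³.
A CSTR operates uniformly at the exit composition, giving r_B = 4.685 and r_C = 1.601 (each k·C_A^n at C_A = 1.366).
Fraction of consumed A going to B: r_B/(r_B+r_C) = 0.7453.
C_B = 0.7453·C_{A0}·X = 0.7453×2.25×0.393 = 0.659 kmol/m³.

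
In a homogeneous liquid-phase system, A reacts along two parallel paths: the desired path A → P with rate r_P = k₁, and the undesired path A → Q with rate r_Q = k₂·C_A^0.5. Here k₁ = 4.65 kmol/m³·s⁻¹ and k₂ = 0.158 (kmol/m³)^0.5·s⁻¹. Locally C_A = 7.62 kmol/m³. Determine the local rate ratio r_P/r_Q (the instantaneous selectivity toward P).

10.7

S_{P/Q} = r_P/r_Q = (k₁)/(k₂·C_A^0.5) = (k₁/k₂)·C_A^-0.5.
= (4.65) / (0.158×7.620^0.5) = 4.650/0.4361 = 10.7.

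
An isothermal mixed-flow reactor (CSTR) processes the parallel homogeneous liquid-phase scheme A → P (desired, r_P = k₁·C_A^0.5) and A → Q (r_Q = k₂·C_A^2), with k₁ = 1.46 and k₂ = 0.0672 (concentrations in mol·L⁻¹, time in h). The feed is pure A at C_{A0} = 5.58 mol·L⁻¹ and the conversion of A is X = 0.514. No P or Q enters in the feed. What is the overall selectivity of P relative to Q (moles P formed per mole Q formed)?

4.86

Exit C_A = C_{A0}(1−X) = 5.58×0.486 = 2.712 mol·L⁻¹.
In a CSTR the entire volume is at exit conditions, so r_P = 1.46×2.712^0.5 = 2.404 and r_Q = 0.0672×2.712^2 = 0.4942.
Overall selectivity = C_P/C_Q = r_Pτ/(r_Qτ) = r_P/r_Q = 4.86.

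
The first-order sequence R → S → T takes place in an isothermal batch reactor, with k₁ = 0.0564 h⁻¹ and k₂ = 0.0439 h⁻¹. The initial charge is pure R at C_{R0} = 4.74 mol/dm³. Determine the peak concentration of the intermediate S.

Evaluating C_S at t_opt = ln(k₂/k₁)/(k₂−k₁) gives C_{S,max}/C_{R0} = (k₁/k₂)^[k₂/(k₂−k₁)].
= (0.0564/0.0439)^(0.0439/(0.0439−0.0564)) = (1.285)^(-3.512) = 0.4148.
C_{S,max} = 0.4148×4.74 = 1.97 mol/dm³.

1.97 mol/dm³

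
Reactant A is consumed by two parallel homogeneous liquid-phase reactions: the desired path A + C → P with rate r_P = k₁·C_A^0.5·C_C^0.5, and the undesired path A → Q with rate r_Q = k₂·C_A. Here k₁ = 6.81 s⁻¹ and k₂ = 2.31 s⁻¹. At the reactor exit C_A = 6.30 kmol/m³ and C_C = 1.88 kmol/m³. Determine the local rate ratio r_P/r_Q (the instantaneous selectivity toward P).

S_{P/Q} = r_P/r_Q = (k₁·C_A^0.5·C_C^0.5)/(k₂·C_A) = (k₁/k₂)·C_A^-0.5·C_C^0.5.
= (6.81×6.300^0.5×1.880^0.5) / (2.31×6.300) = 23.44/14.55 = 1.61.
The undesired path is higher order in A, so low C_A (CSTR or dilute feed) favours P.

1.61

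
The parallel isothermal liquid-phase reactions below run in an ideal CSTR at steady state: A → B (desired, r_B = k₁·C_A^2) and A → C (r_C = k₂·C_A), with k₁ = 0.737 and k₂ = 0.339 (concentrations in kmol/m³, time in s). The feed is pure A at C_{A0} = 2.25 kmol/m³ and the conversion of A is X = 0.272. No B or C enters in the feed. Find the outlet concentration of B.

0.478 kmol/m³

Exit C_A = C_{A0}(1−X) = 2.25×0.728 = 1.638 kmol/m³.
In a CSTR the entire volume is at exit conditions, so r_B = 0.737×1.638^2 = 1.977 and r_C = 0.339×1.638 = 0.5553.
Fraction of consumed A going to B: r_B/(r_B+r_C) = 0.7808.
C_B = 0.7808·C_{A0}·X = 0.7808×2.25×0.272 = 0.478 kmol/m³.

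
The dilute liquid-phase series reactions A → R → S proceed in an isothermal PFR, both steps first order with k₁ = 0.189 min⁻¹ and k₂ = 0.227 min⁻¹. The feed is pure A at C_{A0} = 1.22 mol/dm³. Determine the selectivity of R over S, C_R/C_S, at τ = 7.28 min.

0.684

For first-order series with pure A initially, C_R(τ) = k₁C_{A0}/(k₂−k₁)·(e^(−k₁τ) − e^(−k₂τ)).
e^(−k₁τ) = e^(−0.189×7.28) = e^(−1.376) = 0.2526; e^(−k₂τ) = e^(−1.653) = 0.1916.
C_R = 0.189×1.22/(0.227−0.189) × (0.2526−0.1916) = 6.068×0.06105 = 0.3704 mol/dm³.
C_A = C_{A0}e^(−k₁τ) = 0.3082 mol/dm³, so C_S = C_{A0}−C_A−C_R = 0.5414 mol/dm³; C_R/C_S = 0.684.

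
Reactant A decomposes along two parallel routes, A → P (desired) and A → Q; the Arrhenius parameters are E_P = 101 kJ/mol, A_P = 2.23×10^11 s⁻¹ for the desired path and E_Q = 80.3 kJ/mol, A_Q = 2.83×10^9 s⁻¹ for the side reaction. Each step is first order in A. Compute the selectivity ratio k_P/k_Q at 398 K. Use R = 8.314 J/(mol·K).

0.151

k_P/k_Q = (A_P/A_Q)·exp[−(E_P−E_Q)/(RT)] = (A_P/A_Q)·exp[(E_Q−E_P)/(RT)].
(E_Q−E_P)/(RT) = (80.3−101)×10³/(8.314×398) = -20700/3309 = -6.256.
k_P/k_Q = (2.23×10^11/2.83×10^9)·exp(-6.256) = 78.80 × 0.001919 = 0.151.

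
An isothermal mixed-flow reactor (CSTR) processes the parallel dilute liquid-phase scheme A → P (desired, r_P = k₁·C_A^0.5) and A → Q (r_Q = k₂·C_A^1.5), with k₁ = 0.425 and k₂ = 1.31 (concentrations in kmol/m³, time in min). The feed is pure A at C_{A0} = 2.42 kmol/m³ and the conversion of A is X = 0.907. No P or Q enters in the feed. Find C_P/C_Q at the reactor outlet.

Exit C_A = C_{A0}(1−X) = 2.42×0.0930 = 0.2251 kmol/m³.
In a CSTR the entire volume is at exit conditions, so r_P = 0.425×0.2251^0.5 = 0.2016 and r_Q = 1.31×0.2251^1.5 = 0.1399.
Overall selectivity = C_P/C_Q = r_Pτ/(r_Qτ) = r_P/r_Q = 1.44.

1.44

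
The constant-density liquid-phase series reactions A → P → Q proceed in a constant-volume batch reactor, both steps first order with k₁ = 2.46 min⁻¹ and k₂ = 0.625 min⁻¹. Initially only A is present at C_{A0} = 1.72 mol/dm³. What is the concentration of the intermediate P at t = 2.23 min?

0.563 mol/dm³

The intermediate concentration in a first-order A→B→C sequence is C_P = k₁C_{A0}(e^(−k₁t) − e^(−k₂t))/(k₂−k₁).
e^(−k₁t) = e^(−2.46×2.23) = e^(−5.486) = 0.004145; e^(−k₂t) = e^(−1.394) = 0.2481.
C_P = 2.46×1.72/(0.625−2.46) × (0.004145−0.2481) = (-2.306)×(-0.2440) = 0.5626 mol/dm³.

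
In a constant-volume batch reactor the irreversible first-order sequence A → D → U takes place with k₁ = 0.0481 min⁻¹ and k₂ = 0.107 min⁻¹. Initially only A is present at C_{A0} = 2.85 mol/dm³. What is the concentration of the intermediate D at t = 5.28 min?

The intermediate concentration in a first-order A→B→C sequence is C_D = k₁C_{A0}(e^(−k₁t) − e^(−k₂t))/(k₂−k₁).
e^(−k₁t) = e^(−0.0481×5.28) = e^(−0.2540) = 0.7757; e^(−k₂t) = e^(−0.5650) = 0.5684.
C_D = 0.0481×2.85/(0.107−0.0481) × (0.7757−0.5684) = 2.327×0.2073 = 0.4826 mol/dm³.

0.483 mol/dm³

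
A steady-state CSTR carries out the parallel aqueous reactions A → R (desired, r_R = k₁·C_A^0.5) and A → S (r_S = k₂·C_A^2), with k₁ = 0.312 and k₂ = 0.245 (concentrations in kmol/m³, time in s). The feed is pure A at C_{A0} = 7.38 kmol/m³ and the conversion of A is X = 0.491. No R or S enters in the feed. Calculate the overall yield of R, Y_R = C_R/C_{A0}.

0.0731

Exit C_A = C_{A0}(1−X) = 7.38×0.509 = 3.756 kmol/m³.
Rates in a CSTR are evaluated at the outlet concentration: r_R = 0.312×3.756^0.5 = 0.6047, r_S = 0.245×3.756^2 = 3.457.
Fraction of consumed A going to R: r_R/(r_R+r_S) = 0.1489.
C_R = 0.1489·C_{A0}·X = 0.1489×7.38×0.491 = 0.539 kmol/m³; Y_R = C_R/C_{A0} = 0.0731.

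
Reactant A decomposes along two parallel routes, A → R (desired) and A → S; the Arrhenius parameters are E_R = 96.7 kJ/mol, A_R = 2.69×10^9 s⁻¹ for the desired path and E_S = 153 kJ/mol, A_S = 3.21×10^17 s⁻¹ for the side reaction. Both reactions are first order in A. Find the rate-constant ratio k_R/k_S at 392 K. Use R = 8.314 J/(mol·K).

0.266

k_R/k_S = (A_R/A_S)·exp[−(E_R−E_S)/(RT)] = (A_R/A_S)·exp[(E_S−E_R)/(RT)].
(E_S−E_R)/(RT) = (153−96.7)×10³/(8.314×392) = 56300/3259 = 17.27.
k_R/k_S = (2.69×10^9/3.21×10^17)·exp(17.27) = 8.380×10^-9 × 3.179×10^7 = 0.266.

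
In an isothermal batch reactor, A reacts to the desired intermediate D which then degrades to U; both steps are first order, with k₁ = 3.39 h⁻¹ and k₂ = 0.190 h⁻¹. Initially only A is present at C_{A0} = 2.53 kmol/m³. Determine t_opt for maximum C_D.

The intermediate peaks when r₁ = r₂, i.e. k₁e^(−k₁t) = k₂e^(−k₂t), giving t_opt = ln(k₂/k₁)/(k₂−k₁).
= ln(0.190/3.39)/(0.190−3.39) = ln(0.05605)/-3.200 = -2.882/-3.200 = 0.900 h.

0.900 h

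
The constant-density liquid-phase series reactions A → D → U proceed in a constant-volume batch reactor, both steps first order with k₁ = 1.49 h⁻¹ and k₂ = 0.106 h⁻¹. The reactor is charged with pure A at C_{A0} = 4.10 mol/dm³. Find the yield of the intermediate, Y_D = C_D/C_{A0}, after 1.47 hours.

0.801

For first-order series with pure A initially, C_D(t) = k₁C_{A0}/(k₂−k₁)·(e^(−k₁t) − e^(−k₂t)).
e^(−k₁t) = e^(−1.49×1.47) = e^(−2.190) = 0.1119; e^(−k₂t) = e^(−0.1558) = 0.8557.
C_D = 1.49×4.10/(0.106−1.49) × (0.1119−0.8557) = (-4.414)×(-0.7438) = 3.283 mol/dm³.
Y_D = C_D/C_{A0} = 3.283/4.10 = 0.801.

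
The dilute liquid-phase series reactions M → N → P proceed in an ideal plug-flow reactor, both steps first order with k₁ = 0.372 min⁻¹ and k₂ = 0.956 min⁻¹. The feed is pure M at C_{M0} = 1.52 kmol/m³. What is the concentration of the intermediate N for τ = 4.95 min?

0.145 kmol/m³

Solving the coupled first-order balances gives C_N(τ) = [k₁/(k₂−k₁)]·C_{M0}·(e^(−k₁τ) − e^(−k₂τ)).
e^(−k₁τ) = e^(−0.372×4.95) = e^(−1.841) = 0.1586; e^(−k₂τ) = e^(−4.732) = 0.008807.
C_N = 0.372×1.52/(0.956−0.372) × (0.1586−0.008807) = 0.9682×0.1498 = 0.1450 kmol/m³.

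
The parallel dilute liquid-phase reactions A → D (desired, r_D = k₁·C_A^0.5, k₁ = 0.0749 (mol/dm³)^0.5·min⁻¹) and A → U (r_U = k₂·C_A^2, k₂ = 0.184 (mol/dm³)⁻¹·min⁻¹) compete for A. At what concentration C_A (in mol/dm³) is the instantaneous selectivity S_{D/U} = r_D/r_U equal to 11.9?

0.105 mol/dm³

S_{D/U} = (k₁/k₂)·C_A^-1.5 ⇒ C_A = (S·k₂/k₁)^(1/(-1.5)).
= (11.9×0.184/0.0749)^(-0.6667) = (29.23)^(-0.6667) = 0.105 mol/dm³.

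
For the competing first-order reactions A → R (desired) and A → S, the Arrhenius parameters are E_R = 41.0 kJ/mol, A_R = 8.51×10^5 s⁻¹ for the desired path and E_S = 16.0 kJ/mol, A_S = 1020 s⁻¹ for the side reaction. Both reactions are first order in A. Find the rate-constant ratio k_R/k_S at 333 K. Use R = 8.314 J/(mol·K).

0.0999

Since both paths have the same order in A, the concentration cancels and S_{R/S} = k_R/k_S = (A_R/A_S)·exp[(E_S−E_R)/(RT)].
(E_S−E_R)/(RT) = (16.0−41.0)×10³/(8.314×333) = -25000/2769 = -9.030.
k_R/k_S = (8.51×10^5/1020)·exp(-9.030) = 834.3 × 1.198×10^-4 = 0.0999.
Since E_R > E_S, raising the temperature improves selectivity toward R.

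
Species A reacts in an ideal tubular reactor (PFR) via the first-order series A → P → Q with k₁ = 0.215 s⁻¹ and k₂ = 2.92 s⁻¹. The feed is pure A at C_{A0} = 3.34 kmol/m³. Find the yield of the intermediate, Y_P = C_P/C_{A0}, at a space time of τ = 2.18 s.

0.0496

The intermediate concentration in a first-order A→B→C sequence is C_P = k₁C_{A0}(e^(−k₁τ) − e^(−k₂τ))/(k₂−k₁).
e^(−k₁τ) = e^(−0.215×2.18) = e^(−0.4687) = 0.6258; e^(−k₂τ) = e^(−6.366) = 0.001720.
C_P = 0.215×3.34/(2.92−0.215) × (0.6258−0.001720) = 0.2655×0.6241 = 0.1657 kmol/m³.
Y_P = C_P/C_{A0} = 0.1657/3.34 = 0.0496.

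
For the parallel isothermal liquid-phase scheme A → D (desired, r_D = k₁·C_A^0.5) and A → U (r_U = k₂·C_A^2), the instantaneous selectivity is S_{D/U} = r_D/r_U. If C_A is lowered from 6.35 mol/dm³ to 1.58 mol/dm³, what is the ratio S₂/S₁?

S_{D/U} = (k₁/k₂)·C_A^-1.5, so S₂/S₁ = (C_{A,2}/C_{A,1})^-1.5.
= (1.58/6.35)^(-1.5) = (0.2488)^(-1.5) = 8.06.

8.06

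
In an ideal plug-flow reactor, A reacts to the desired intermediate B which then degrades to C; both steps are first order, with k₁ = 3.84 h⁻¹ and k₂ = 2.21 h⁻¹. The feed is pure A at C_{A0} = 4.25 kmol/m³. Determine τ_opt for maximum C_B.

Setting dC_B/dτ = 0 gives τ_opt = ln(k₂/k₁)/(k₂−k₁).
= ln(2.21/3.84)/(2.21−3.84) = ln(0.5755)/-1.630 = -0.5525/-1.630 = 0.339 h.

0.339 h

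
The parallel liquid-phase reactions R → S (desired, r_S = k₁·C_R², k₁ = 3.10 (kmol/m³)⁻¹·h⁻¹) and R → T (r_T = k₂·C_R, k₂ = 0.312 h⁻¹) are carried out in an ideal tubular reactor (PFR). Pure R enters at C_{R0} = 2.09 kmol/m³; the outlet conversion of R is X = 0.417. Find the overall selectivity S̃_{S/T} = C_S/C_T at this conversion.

16.1

C_R = C_{R0}(1−X) = 1.218 kmol/m³.
Along a PFR/batch, dC_T/dC_R = −r_T/(r_S+r_T) = −k₂/(k₂+k₁·C_R).
Integrating from C_{R0} to C_R: C_T = (0.312/3.10)·ln[(0.312+3.10·2.09)/(0.312+3.10·1.22)] = 0.1006·ln(6.791/4.089) = 0.05105 kmol/m³.
Then C_S = (C_{R0}−C_R) − C_T = 0.8715 − 0.05105 = 0.8205 kmol/m³.
S̃_{S/T} = C_S/C_T = 0.8205/0.05105 = 16.1.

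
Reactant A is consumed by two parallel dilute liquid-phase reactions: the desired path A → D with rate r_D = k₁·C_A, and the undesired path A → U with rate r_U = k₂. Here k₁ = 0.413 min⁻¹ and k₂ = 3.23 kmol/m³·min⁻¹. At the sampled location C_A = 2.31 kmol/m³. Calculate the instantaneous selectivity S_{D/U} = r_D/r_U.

S_{D/U} = r_D/r_U = (k₁·C_A)/(k₂) = (k₁/k₂)·C_A.
= (0.413×2.310) / (3.23) = 0.9540/3.230 = 0.295.
Since the desired path is higher order in A, keeping C_A high (PFR or concentrated feed) favours D.

0.295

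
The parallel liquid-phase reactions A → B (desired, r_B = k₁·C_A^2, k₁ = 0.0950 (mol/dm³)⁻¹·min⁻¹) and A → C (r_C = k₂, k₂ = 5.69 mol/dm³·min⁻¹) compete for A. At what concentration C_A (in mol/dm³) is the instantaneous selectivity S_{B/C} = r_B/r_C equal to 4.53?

16.5 mol/dm³

S_{B/C} = (k₁/k₂)·C_A^2 ⇒ C_A = (S·k₂/k₁)^(0.5).
= (4.53×5.69/0.0950)^(0.5) = (271.3)^(0.5) = 16.5 mol/dm³.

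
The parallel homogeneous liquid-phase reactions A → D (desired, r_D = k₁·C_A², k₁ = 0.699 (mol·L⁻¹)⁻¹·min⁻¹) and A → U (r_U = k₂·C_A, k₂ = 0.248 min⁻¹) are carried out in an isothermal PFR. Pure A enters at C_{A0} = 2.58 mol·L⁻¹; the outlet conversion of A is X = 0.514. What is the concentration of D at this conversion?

1.11 mol·L⁻¹

C_A = C_{A0}(1−X) = 1.254 mol·L⁻¹.
Along a PFR/batch, dC_U/dC_A = −r_U/(r_D+r_U) = −k₂/(k₂+k₁·C_A).
Integrating from C_{A0} to C_A: C_U = (0.248/0.699)·ln[(0.248+0.699·2.58)/(0.248+0.699·1.25)] = 0.3548·ln(2.051/1.124) = 0.2133 mol·L⁻¹.
Then C_D = (C_{A0}−C_A) − C_U = 1.326 − 0.2133 = 1.113 mol·L⁻¹.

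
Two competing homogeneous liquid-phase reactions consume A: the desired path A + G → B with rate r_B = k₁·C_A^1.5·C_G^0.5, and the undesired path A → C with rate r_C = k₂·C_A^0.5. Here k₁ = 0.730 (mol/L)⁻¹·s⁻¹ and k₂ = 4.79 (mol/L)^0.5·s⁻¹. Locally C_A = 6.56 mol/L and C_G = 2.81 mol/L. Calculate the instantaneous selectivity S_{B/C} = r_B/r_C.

1.68

S_{B/C} = r_B/r_C = (k₁·C_A^1.5·C_G^0.5)/(k₂·C_A^0.5) = (k₁/k₂)·C_A·C_G^0.5.
= (0.730×6.560^1.5×2.810^0.5) / (4.79×6.560^0.5) = 20.56/12.27 = 1.68.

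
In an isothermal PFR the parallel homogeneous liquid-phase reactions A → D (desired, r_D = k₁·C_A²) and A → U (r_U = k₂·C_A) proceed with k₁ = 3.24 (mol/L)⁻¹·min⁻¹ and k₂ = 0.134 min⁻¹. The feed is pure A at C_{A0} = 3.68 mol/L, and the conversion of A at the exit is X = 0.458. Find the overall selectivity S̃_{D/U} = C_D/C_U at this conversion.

C_A = C_{A0}(1−X) = 1.995 mol/L.
Along a PFR/batch, dC_U/dC_A = −r_U/(r_D+r_U) = −k₂/(k₂+k₁·C_A).
Integrating from C_{A0} to C_A: C_U = (0.134/3.24)·ln[(0.134+3.24·3.68)/(0.134+3.24·1.99)] = 0.04136·ln(12.06/6.596) = 0.02494 mol/L.
Then C_D = (C_{A0}−C_A) − C_U = 1.685 − 0.02494 = 1.660 mol/L.
S̃_{D/U} = C_D/C_U = 1.660/0.02494 = 66.6.

66.6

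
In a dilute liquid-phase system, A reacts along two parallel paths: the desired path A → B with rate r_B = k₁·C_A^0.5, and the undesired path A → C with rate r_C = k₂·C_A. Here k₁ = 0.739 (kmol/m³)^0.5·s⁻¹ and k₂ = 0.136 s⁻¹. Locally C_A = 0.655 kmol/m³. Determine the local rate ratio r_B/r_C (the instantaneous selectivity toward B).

6.71

S_{B/C} = r_B/r_C = (k₁·C_A^0.5)/(k₂·C_A) = (k₁/k₂)·C_A^-0.5.
= (0.739×0.6550^0.5) / (0.136×0.6550) = 0.5981/0.08908 = 6.71.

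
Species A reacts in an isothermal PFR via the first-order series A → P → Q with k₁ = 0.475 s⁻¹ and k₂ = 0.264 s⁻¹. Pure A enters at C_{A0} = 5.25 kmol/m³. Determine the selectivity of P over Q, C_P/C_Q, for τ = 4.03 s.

1.09

Solving the coupled first-order balances gives C_P(τ) = [k₁/(k₂−k₁)]·C_{A0}·(e^(−k₁τ) − e^(−k₂τ)).
e^(−k₁τ) = e^(−0.475×4.03) = e^(−1.914) = 0.1475; e^(−k₂τ) = e^(−1.064) = 0.3451.
C_P = 0.475×5.25/(0.264−0.475) × (0.1475−0.3451) = (-11.82)×(-0.1976) = 2.336 kmol/m³.
C_A = C_{A0}e^(−k₁τ) = 0.7741 kmol/m³, so C_Q = C_{A0}−C_A−C_P = 2.140 kmol/m³; C_P/C_Q = 1.09.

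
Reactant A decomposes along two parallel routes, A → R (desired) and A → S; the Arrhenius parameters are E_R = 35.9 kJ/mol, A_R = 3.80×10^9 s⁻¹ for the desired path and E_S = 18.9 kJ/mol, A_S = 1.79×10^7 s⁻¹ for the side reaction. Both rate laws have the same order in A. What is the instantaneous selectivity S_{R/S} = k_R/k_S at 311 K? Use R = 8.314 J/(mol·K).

k_R/k_S = (A_R/A_S)·exp[−(E_R−E_S)/(RT)] = (A_R/A_S)·exp[(E_S−E_R)/(RT)].
(E_S−E_R)/(RT) = (18.9−35.9)×10³/(8.314×311) = -17000/2586 = -6.575.
k_R/k_S = (3.80×10^9/1.79×10^7)·exp(-6.575) = 212.3 × 0.001395 = 0.296.
Since E_R > E_S, raising the temperature improves selectivity toward R.

0.296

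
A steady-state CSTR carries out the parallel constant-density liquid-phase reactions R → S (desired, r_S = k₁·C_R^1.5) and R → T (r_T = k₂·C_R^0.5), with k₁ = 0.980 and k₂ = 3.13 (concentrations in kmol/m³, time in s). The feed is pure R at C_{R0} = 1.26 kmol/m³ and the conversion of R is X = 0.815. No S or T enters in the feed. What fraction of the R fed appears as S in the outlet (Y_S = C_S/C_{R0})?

Exit C_R = C_{R0}(1−X) = 1.26×0.185 = 0.2331 kmol/m³.
In a CSTR the entire volume is at exit conditions, so r_S = 0.980×0.2331^1.5 = 0.1103 and r_T = 3.13×0.2331^0.5 = 1.511.
Fraction of consumed R going to S: r_S/(r_S+r_T) = 0.06802.
C_S = 0.06802·C_{R0}·X = 0.06802×1.26×0.815 = 0.0698 kmol/m³; Y_S = C_S/C_{R0} = 0.0554.

0.0554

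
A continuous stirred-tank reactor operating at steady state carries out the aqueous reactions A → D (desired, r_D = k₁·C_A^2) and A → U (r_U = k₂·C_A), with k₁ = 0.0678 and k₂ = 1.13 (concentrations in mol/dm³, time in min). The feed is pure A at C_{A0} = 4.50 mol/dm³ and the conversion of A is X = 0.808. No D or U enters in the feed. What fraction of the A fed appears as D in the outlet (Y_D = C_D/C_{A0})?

0.0398

Exit C_A = C_{A0}(1−X) = 4.50×0.192 = 0.8640 mol/dm³.
Rates in a CSTR are evaluated at the outlet concentration: r_D = 0.0678×0.8640^2 = 0.05061, r_U = 1.13×0.8640 = 0.9763.
Fraction of consumed A going to D: r_D/(r_D+r_U) = 0.04929.
C_D = 0.04929·C_{A0}·X = 0.04929×4.50×0.808 = 0.179 mol/dm³; Y_D = C_D/C_{A0} = 0.0398.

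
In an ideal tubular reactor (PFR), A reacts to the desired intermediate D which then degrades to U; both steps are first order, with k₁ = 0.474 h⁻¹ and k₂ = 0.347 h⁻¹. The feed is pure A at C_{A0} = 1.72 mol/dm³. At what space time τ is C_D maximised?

For first-order series the maximum of C_D occurs at τ_opt = ln(k₂/k₁)/(k₂−k₁).
= ln(0.347/0.474)/(0.347−0.474) = ln(0.7321)/-0.1270 = -0.3119/-0.1270 = 2.46 h.

2.46 h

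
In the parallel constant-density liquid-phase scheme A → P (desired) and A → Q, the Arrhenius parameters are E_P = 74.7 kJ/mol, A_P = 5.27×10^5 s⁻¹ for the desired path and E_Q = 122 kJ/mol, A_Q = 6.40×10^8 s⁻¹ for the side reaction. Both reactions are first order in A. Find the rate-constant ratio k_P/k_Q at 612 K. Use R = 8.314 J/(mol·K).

8.97

With equal orders, S_{P/Q} = k_P/k_Q = (A_P/A_Q)·exp[(E_Q−E_P)/(RT)].
(E_Q−E_P)/(RT) = (122−74.7)×10³/(8.314×612) = 47300/5088 = 9.296.
k_P/k_Q = (5.27×10^5/6.40×10^8)·exp(9.296) = 8.234×10^-4 × 10895 = 8.97.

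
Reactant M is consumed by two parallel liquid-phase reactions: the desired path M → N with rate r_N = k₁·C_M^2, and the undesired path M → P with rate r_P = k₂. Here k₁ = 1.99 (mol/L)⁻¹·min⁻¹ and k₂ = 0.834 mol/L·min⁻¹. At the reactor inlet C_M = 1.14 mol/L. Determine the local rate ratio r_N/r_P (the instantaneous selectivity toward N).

S_{N/P} = r_N/r_P = (k₁·C_M^2)/(k₂) = (k₁/k₂)·C_M^2.
= (1.99×1.140^2) / (0.834) = 2.586/0.8340 = 3.10.
Since the desired path is higher order in M, keeping C_M high (PFR or concentrated feed) favours N.

3.10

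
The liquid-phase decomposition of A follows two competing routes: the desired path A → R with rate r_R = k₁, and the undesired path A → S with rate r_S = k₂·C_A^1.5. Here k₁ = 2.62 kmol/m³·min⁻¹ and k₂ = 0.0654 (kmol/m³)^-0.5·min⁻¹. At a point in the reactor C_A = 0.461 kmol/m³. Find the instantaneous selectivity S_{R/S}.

128

S_{R/S} = r_R/r_S = (k₁)/(k₂·C_A^1.5) = (k₁/k₂)·C_A^-1.5.
= (2.62) / (0.0654×0.4610^1.5) = 2.620/0.02047 = 128.
The undesired path is higher order in A, so low C_A (CSTR or dilute feed) favours R.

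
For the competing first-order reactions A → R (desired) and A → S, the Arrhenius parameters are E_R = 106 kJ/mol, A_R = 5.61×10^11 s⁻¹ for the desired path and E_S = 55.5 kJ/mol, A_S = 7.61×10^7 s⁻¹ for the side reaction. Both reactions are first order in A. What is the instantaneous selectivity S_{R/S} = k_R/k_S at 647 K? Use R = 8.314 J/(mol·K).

0.617

Since both paths have the same order in A, the concentration cancels and S_{R/S} = k_R/k_S = (A_R/A_S)·exp[(E_S−E_R)/(RT)].
(E_S−E_R)/(RT) = (55.5−106)×10³/(8.314×647) = -50500/5379 = -9.388.
k_R/k_S = (5.61×10^11/7.61×10^7)·exp(-9.388) = 7372 × 8.372×10^-5 = 0.617.
Since E_R > E_S, raising the temperature improves selectivity toward R.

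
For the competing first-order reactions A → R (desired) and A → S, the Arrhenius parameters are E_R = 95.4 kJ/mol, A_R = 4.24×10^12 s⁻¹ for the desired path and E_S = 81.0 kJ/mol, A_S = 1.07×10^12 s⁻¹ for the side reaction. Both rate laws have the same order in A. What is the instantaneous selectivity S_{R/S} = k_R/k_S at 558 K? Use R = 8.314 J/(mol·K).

0.178

k_R/k_S = (A_R/A_S)·exp[−(E_R−E_S)/(RT)] = (A_R/A_S)·exp[(E_S−E_R)/(RT)].
(E_S−E_R)/(RT) = (81.0−95.4)×10³/(8.314×558) = -14400/4639 = -3.104.
k_R/k_S = (4.24×10^12/1.07×10^12)·exp(-3.104) = 3.963 × 0.04487 = 0.178.
Since E_R > E_S, raising the temperature improves selectivity toward R.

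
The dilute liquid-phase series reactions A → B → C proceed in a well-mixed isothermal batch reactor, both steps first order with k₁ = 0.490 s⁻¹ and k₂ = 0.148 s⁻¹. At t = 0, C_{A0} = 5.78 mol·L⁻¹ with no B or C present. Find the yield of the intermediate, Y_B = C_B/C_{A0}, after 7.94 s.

For first-order series with pure A initially, C_B(t) = k₁C_{A0}/(k₂−k₁)·(e^(−k₁t) − e^(−k₂t)).
e^(−k₁t) = e^(−0.490×7.94) = e^(−3.891) = 0.02043; e^(−k₂t) = e^(−1.175) = 0.3088.
C_B = 0.490×5.78/(0.148−0.490) × (0.02043−0.3088) = (-8.281)×(-0.2883) = 2.388 mol·L⁻¹.
Y_B = C_B/C_{A0} = 2.388/5.78 = 0.413.

0.413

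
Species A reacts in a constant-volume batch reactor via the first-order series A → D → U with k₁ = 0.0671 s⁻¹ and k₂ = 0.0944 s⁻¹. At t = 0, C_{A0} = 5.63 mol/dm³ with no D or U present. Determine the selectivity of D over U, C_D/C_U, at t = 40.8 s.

The intermediate concentration in a first-order A→B→C sequence is C_D = k₁C_{A0}(e^(−k₁t) − e^(−k₂t))/(k₂−k₁).
e^(−k₁t) = e^(−0.0671×40.8) = e^(−2.738) = 0.06472; e^(−k₂t) = e^(−3.852) = 0.02125.
C_D = 0.0671×5.63/(0.0944−0.0671) × (0.06472−0.02125) = 13.84×0.04347 = 0.6016 mol/dm³.
C_A = C_{A0}e^(−k₁t) = 0.3644 mol/dm³, so C_U = C_{A0}−C_A−C_D = 4.664 mol/dm³; C_D/C_U = 0.129.

0.129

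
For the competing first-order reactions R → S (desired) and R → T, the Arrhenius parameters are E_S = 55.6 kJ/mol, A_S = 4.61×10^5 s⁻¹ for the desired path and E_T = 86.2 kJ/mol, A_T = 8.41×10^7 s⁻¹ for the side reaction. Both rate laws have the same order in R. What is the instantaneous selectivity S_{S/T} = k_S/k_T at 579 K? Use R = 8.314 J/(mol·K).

3.16

k_S/k_T = (A_S/A_T)·exp[−(E_S−E_T)/(RT)] = (A_S/A_T)·exp[(E_T−E_S)/(RT)].
(E_T−E_S)/(RT) = (86.2−55.6)×10³/(8.314×579) = 30600/4814 = 6.357.
k_S/k_T = (4.61×10^5/8.41×10^7)·exp(6.357) = 0.005482 × 576.4 = 3.16.
Since E_S < E_T, lowering the temperature improves selectivity toward S.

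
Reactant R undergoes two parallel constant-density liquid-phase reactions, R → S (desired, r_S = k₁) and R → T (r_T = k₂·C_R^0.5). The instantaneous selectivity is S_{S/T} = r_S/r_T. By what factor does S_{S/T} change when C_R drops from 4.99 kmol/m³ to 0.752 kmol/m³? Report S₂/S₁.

2.58

S_{S/T} = (k₁/k₂)·C_R^-0.5, so S₂/S₁ = (C_{R,2}/C_{R,1})^-0.5.
= (0.752/4.99)^(-0.5) = (0.1507)^(-0.5) = 2.58.
Selectivity toward S rises as C_R falls — low-concentration operation is favoured.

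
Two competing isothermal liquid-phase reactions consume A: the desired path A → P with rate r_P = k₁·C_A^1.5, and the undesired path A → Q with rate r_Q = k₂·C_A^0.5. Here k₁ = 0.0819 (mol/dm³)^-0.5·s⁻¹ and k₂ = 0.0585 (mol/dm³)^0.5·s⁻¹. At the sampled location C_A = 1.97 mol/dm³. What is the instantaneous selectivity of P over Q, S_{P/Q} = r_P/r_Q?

2.76

S_{P/Q} = r_P/r_Q = (k₁·C_A^1.5)/(k₂·C_A^0.5) = (k₁/k₂)·C_A.
= (0.0819×1.970^1.5) / (0.0585×1.970^0.5) = 0.2265/0.08211 = 2.76.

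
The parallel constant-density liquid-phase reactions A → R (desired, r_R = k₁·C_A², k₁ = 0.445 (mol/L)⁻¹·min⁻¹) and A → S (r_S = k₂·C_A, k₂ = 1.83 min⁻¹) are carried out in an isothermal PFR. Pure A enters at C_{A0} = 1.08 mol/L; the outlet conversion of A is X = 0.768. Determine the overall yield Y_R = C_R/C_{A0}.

C_A = C_{A0}(1−X) = 0.2506 mol/L.
Along a PFR/batch, dC_S/dC_A = −r_S/(r_R+r_S) = −k₂/(k₂+k₁·C_A).
Integrating from C_{A0} to C_A: C_S = (1.83/0.445)·ln[(1.83+0.445·1.08)/(1.83+0.445·0.251)] = 4.112·ln(2.311/1.941) = 0.7157 mol/L.
Then C_R = (C_{A0}−C_A) − C_S = 0.8294 − 0.7157 = 0.1137 mol/L.
Y_R = C_R/C_{A0} = 0.1137/1.08 = 0.105.

0.105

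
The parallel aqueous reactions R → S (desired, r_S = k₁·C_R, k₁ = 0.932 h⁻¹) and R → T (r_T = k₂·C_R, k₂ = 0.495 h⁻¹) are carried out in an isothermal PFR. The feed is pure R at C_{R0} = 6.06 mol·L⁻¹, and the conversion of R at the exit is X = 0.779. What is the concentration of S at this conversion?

C_R = C_{R0}(1−X) = 1.339 mol·L⁻¹.
Both paths are first order in R, so the instantaneous fraction to S is constant: dC_S/d(−C_R) = k₁/(k₁+k₂) = 0.6531.
C_S = 0.6531·(C_{R0}−C_R) = 0.6531×4.721 = 3.08 mol·L⁻¹.

3.08 mol·L⁻¹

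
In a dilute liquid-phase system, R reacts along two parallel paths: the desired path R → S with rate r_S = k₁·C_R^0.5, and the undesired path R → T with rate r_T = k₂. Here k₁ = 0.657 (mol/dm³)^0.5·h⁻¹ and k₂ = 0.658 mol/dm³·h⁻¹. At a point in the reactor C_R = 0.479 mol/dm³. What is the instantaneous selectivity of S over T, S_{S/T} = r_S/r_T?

0.691

S_{S/T} = r_S/r_T = (k₁·C_R^0.5)/(k₂) = (k₁/k₂)·C_R^0.5.
= (0.657×0.4790^0.5) / (0.658) = 0.4547/0.6580 = 0.691.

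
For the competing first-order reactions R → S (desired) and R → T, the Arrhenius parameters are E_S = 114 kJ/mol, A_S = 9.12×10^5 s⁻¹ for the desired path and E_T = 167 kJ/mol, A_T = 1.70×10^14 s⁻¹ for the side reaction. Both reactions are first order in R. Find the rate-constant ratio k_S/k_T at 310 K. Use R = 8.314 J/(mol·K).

With equal orders, S_{S/T} = k_S/k_T = (A_S/A_T)·exp[(E_T−E_S)/(RT)].
(E_T−E_S)/(RT) = (167−114)×10³/(8.314×310) = 53000/2577 = 20.56.
k_S/k_T = (9.12×10^5/1.70×10^14)·exp(20.56) = 5.365×10^-9 × 8.526×10^8 = 4.57.

4.57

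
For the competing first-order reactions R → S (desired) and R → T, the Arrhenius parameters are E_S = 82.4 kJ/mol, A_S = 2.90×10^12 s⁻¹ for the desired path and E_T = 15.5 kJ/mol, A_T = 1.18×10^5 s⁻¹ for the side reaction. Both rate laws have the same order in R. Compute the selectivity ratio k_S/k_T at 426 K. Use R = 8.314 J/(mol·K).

0.154

With equal orders, S_{S/T} = k_S/k_T = (A_S/A_T)·exp[(E_T−E_S)/(RT)].
(E_T−E_S)/(RT) = (15.5−82.4)×10³/(8.314×426) = -66900/3542 = -18.89.
k_S/k_T = (2.90×10^12/1.18×10^5)·exp(-18.89) = 2.458×10^7 × 6.261×10^-9 = 0.154.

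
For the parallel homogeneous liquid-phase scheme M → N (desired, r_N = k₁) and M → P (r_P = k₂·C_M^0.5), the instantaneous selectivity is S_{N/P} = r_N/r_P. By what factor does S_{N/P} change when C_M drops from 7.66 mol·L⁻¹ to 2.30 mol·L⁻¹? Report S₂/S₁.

1.82

S_{N/P} = (k₁/k₂)·C_M^-0.5, so S₂/S₁ = (C_{M,2}/C_{M,1})^-0.5.
= (2.30/7.66)^(-0.5) = (0.3003)^(-0.5) = 1.82.
Selectivity toward N rises as C_M falls — low-concentration operation is favoured.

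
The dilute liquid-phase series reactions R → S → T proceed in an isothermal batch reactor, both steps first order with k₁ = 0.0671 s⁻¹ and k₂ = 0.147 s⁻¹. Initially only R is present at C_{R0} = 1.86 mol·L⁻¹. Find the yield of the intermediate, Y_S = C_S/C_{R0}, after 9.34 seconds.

Solving the coupled first-order balances gives C_S(t) = [k₁/(k₂−k₁)]·C_{R0}·(e^(−k₁t) − e^(−k₂t)).
e^(−k₁t) = e^(−0.0671×9.34) = e^(−0.6267) = 0.5343; e^(−k₂t) = e^(−1.373) = 0.2534.
C_S = 0.0671×1.86/(0.147−0.0671) × (0.5343−0.2534) = 1.562×0.2810 = 0.4389 mol·L⁻¹.
Y_S = C_S/C_{R0} = 0.4389/1.86 = 0.236.

0.236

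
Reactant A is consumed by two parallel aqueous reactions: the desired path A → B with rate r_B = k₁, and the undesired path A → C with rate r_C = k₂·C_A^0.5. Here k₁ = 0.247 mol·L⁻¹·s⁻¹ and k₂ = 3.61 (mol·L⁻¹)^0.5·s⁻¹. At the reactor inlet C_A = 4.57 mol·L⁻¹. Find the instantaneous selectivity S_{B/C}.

0.0320

S_{B/C} = r_B/r_C = (k₁)/(k₂·C_A^0.5) = (k₁/k₂)·C_A^-0.5.
= (0.247) / (3.61×4.570^0.5) = 0.2470/7.717 = 0.0320.
The undesired path is higher order in A, so low C_A (CSTR or dilute feed) favours B.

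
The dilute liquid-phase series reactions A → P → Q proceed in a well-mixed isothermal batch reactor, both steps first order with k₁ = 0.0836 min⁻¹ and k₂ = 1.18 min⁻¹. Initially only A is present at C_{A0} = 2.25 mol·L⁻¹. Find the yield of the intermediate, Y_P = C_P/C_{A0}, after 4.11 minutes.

For first-order series with pure A initially, C_P(t) = k₁C_{A0}/(k₂−k₁)·(e^(−k₁t) − e^(−k₂t)).
e^(−k₁t) = e^(−0.0836×4.11) = e^(−0.3436) = 0.7092; e^(−k₂t) = e^(−4.850) = 0.007830.
C_P = 0.0836×2.25/(1.18−0.0836) × (0.7092−0.007830) = 0.1716×0.7014 = 0.1203 mol·L⁻¹.
Y_P = C_P/C_{A0} = 0.1203/2.25 = 0.0535.

0.0535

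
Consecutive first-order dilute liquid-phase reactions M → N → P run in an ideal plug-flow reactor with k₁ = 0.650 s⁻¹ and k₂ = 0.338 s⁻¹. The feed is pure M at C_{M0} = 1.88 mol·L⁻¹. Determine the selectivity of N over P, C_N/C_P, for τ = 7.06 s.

0.208

The intermediate concentration in a first-order A→B→C sequence is C_N = k₁C_{M0}(e^(−k₁τ) − e^(−k₂τ))/(k₂−k₁).
e^(−k₁τ) = e^(−0.650×7.06) = e^(−4.589) = 0.01016; e^(−k₂τ) = e^(−2.386) = 0.09197.
C_N = 0.650×1.88/(0.338−0.650) × (0.01016−0.09197) = (-3.917)×(-0.08181) = 0.3204 mol·L⁻¹.
C_M = C_{M0}e^(−k₁τ) = 0.01911 mol·L⁻¹, so C_P = C_{M0}−C_M−C_N = 1.540 mol·L⁻¹; C_N/C_P = 0.208.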